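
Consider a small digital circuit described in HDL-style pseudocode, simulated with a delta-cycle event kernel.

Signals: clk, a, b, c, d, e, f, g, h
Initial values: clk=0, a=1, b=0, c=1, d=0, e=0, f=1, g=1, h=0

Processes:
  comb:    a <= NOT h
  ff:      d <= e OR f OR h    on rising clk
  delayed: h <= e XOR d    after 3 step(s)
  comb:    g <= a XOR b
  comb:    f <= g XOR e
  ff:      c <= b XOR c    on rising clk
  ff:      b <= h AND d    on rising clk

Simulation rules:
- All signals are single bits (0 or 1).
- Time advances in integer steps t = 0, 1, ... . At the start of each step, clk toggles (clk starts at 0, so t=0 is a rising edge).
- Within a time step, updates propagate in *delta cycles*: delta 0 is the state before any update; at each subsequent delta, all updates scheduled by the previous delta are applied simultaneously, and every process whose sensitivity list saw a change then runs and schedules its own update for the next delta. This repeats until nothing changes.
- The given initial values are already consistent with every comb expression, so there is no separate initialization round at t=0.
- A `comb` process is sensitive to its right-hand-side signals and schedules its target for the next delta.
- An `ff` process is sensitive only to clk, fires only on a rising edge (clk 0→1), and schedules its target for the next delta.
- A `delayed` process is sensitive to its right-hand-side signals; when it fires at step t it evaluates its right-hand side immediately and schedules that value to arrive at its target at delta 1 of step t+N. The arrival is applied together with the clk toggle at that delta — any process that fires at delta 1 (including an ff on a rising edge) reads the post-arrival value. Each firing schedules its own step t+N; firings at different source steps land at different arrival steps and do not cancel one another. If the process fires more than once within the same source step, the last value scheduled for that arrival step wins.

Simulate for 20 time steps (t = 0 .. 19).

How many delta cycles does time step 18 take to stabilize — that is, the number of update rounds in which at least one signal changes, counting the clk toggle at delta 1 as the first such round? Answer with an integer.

2

t0.Δ0 c=1 e=0 g=1 h=0 a=1 b=0 d=0 f=1 clk=0
t0.Δ1 c=1 e=0 g=1 h=0 a=1 b=0 d=0 f=1 clk=1
t0.Δ2 c=1 e=0 g=1 h=0 a=1 b=0 d=1 f=1 clk=1
t1.Δ0 c=1 e=0 g=1 h=0 a=1 b=0 d=1 f=1 clk=1
t1.Δ1 c=1 e=0 g=1 h=0 a=1 b=0 d=1 f=1 clk=0
t2.Δ0 c=1 e=0 g=1 h=0 a=1 b=0 d=1 f=1 clk=0
t2.Δ1 c=1 e=0 g=1 h=0 a=1 b=0 d=1 f=1 clk=1
t3.Δ0 c=1 e=0 g=1 h=0 a=1 b=0 d=1 f=1 clk=1
t3.Δ1 c=1 e=0 g=1 h=1 a=1 b=0 d=1 f=1 clk=0
t3.Δ2 c=1 e=0 g=1 h=1 a=0 b=0 d=1 f=1 clk=0
t3.Δ3 c=1 e=0 g=0 h=1 a=0 b=0 d=1 f=1 clk=0
t3.Δ4 c=1 e=0 g=0 h=1 a=0 b=0 d=1 f=0 clk=0
t4.Δ0 c=1 e=0 g=0 h=1 a=0 b=0 d=1 f=0 clk=0
t4.Δ1 c=1 e=0 g=0 h=1 a=0 b=0 d=1 f=0 clk=1
t4.Δ2 c=1 e=0 g=0 h=1 a=0 b=1 d=1 f=0 clk=1
t4.Δ3 c=1 e=0 g=1 h=1 a=0 b=1 d=1 f=0 clk=1
t4.Δ4 c=1 e=0 g=1 h=1 a=0 b=1 d=1 f=1 clk=1
t5.Δ0 c=1 e=0 g=1 h=1 a=0 b=1 d=1 f=1 clk=1
t5.Δ1 c=1 e=0 g=1 h=1 a=0 b=1 d=1 f=1 clk=0
t6.Δ0 c=1 e=0 g=1 h=1 a=0 b=1 d=1 f=1 clk=0
t6.Δ1 c=1 e=0 g=1 h=1 a=0 b=1 d=1 f=1 clk=1
t6.Δ2 c=0 e=0 g=1 h=1 a=0 b=1 d=1 f=1 clk=1
t7.Δ0 c=0 e=0 g=1 h=1 a=0 b=1 d=1 f=1 clk=1
t7.Δ1 c=0 e=0 g=1 h=1 a=0 b=1 d=1 f=1 clk=0
t8.Δ0 c=0 e=0 g=1 h=1 a=0 b=1 d=1 f=1 clk=0
t8.Δ1 c=0 e=0 g=1 h=1 a=0 b=1 d=1 f=1 clk=1
t8.Δ2 c=1 e=0 g=1 h=1 a=0 b=1 d=1 f=1 clk=1
t9.Δ0 c=1 e=0 g=1 h=1 a=0 b=1 d=1 f=1 clk=1
t9.Δ1 c=1 e=0 g=1 h=1 a=0 b=1 d=1 f=1 clk=0
t10.Δ0 c=1 e=0 g=1 h=1 a=0 b=1 d=1 f=1 clk=0
t10.Δ1 c=1 e=0 g=1 h=1 a=0 b=1 d=1 f=1 clk=1
t10.Δ2 c=0 e=0 g=1 h=1 a=0 b=1 d=1 f=1 clk=1
t11.Δ0 c=0 e=0 g=1 h=1 a=0 b=1 d=1 f=1 clk=1
t11.Δ1 c=0 e=0 g=1 h=1 a=0 b=1 d=1 f=1 clk=0
t12.Δ0 c=0 e=0 g=1 h=1 a=0 b=1 d=1 f=1 clk=0
t12.Δ1 c=0 e=0 g=1 h=1 a=0 b=1 d=1 f=1 clk=1
t12.Δ2 c=1 e=0 g=1 h=1 a=0 b=1 d=1 f=1 clk=1
t13.Δ0 c=1 e=0 g=1 h=1 a=0 b=1 d=1 f=1 clk=1
t13.Δ1 c=1 e=0 g=1 h=1 a=0 b=1 d=1 f=1 clk=0
t14.Δ0 c=1 e=0 g=1 h=1 a=0 b=1 d=1 f=1 clk=0
t14.Δ1 c=1 e=0 g=1 h=1 a=0 b=1 d=1 f=1 clk=1
t14.Δ2 c=0 e=0 g=1 h=1 a=0 b=1 d=1 f=1 clk=1
t15.Δ0 c=0 e=0 g=1 h=1 a=0 b=1 d=1 f=1 clk=1
t15.Δ1 c=0 e=0 g=1 h=1 a=0 b=1 d=1 f=1 clk=0
t16.Δ0 c=0 e=0 g=1 h=1 a=0 b=1 d=1 f=1 clk=0
t16.Δ1 c=0 e=0 g=1 h=1 a=0 b=1 d=1 f=1 clk=1
t16.Δ2 c=1 e=0 g=1 h=1 a=0 b=1 d=1 f=1 clk=1
t17.Δ0 c=1 e=0 g=1 h=1 a=0 b=1 d=1 f=1 clk=1
t17.Δ1 c=1 e=0 g=1 h=1 a=0 b=1 d=1 f=1 clk=0
t18.Δ0 c=1 e=0 g=1 h=1 a=0 b=1 d=1 f=1 clk=0
t18.Δ1 c=1 e=0 g=1 h=1 a=0 b=1 d=1 f=1 clk=1
t18.Δ2 c=0 e=0 g=1 h=1 a=0 b=1 d=1 f=1 clk=1
t19.Δ0 c=0 e=0 g=1 h=1 a=0 b=1 d=1 f=1 clk=1
t19.Δ1 c=0 e=0 g=1 h=1 a=0 b=1 d=1 f=1 clk=0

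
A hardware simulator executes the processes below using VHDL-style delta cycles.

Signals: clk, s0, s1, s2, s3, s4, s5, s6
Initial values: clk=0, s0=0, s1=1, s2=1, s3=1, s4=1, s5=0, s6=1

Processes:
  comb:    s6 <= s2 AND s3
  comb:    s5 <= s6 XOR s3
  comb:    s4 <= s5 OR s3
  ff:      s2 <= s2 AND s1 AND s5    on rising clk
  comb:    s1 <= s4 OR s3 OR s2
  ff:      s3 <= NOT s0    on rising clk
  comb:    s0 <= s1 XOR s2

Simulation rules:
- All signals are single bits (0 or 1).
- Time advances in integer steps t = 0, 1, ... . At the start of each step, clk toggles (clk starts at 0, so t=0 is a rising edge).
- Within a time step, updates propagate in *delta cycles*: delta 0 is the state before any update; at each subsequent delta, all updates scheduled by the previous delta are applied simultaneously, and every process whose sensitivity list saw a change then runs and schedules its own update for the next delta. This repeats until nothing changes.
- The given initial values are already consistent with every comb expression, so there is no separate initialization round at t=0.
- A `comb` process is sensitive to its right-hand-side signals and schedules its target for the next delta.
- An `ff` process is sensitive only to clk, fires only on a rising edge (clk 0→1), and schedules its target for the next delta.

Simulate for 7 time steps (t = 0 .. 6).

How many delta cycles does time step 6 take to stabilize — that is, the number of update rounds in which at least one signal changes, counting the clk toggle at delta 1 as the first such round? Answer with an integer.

t=0 Δ0: s3=1 s0=0 s4=1 s6=1 s5=0 clk=0 s2=1 s1=1
  Δ1: clk:0→1
  Δ2: s2:1→0
  Δ3: s0:0→1, s6:1→0
  Δ4: s5:0→1
  (4Δ to stable)
t=1 Δ0: s3=1 s0=1 s4=1 s6=0 s5=1 clk=1 s2=0 s1=1
  Δ1: clk:1→0
  (1Δ to stable)
t=2 Δ0: s3=1 s0=1 s4=1 s6=0 s5=1 clk=0 s2=0 s1=1
  Δ1: clk:0→1
  Δ2: s3:1→0
  Δ3: s5:1→0
  Δ4: s4:1→0
  Δ5: s1:1→0
  Δ6: s0:1→0
  (6Δ to stable)
t=3 Δ0: s3=0 s0=0 s4=0 s6=0 s5=0 clk=1 s2=0 s1=0
  Δ1: clk:1→0
  (1Δ to stable)
t=4 Δ0: s3=0 s0=0 s4=0 s6=0 s5=0 clk=0 s2=0 s1=0
  Δ1: clk:0→1
  Δ2: s3:0→1
  Δ3: s4:0→1, s5:0→1, s1:0→1
  Δ4: s0:0→1
  (4Δ to stable)
t=5 Δ0: s3=1 s0=1 s4=1 s6=0 s5=1 clk=1 s2=0 s1=1
  Δ1: clk:1→0
  (1Δ to stable)
t=6 Δ0: s3=1 s0=1 s4=1 s6=0 s5=1 clk=0 s2=0 s1=1
  Δ1: clk:0→1
  Δ2: s3:1→0
  Δ3: s5:1→0
  Δ4: s4:1→0
  Δ5: s1:1→0
  Δ6: s0:1→0
  (6Δ to stable)

6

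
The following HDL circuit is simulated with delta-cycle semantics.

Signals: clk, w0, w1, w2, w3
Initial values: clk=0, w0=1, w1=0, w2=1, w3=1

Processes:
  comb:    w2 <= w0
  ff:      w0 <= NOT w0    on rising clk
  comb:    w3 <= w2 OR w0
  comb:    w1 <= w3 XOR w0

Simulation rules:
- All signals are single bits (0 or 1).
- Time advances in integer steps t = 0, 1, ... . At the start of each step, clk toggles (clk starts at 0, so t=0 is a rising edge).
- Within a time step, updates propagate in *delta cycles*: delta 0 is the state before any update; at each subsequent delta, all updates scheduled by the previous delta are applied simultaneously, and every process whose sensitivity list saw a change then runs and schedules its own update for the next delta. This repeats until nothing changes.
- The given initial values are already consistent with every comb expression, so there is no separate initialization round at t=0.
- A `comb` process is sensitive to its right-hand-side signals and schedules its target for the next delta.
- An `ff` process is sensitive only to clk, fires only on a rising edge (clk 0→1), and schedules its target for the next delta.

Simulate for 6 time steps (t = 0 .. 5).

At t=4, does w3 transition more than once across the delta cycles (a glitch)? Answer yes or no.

t0.Δ0 w0=1 w1=0 w3=1 clk=0 w2=1
t0.Δ1 w0=1 w1=0 w3=1 clk=1 w2=1
t0.Δ2 w0=0 w1=0 w3=1 clk=1 w2=1
t0.Δ3 w0=0 w1=1 w3=1 clk=1 w2=0
t0.Δ4 w0=0 w1=1 w3=0 clk=1 w2=0
t0.Δ5 w0=0 w1=0 w3=0 clk=1 w2=0
t1.Δ0 w0=0 w1=0 w3=0 clk=1 w2=0
t1.Δ1 w0=0 w1=0 w3=0 clk=0 w2=0
t2.Δ0 w0=0 w1=0 w3=0 clk=0 w2=0
t2.Δ1 w0=0 w1=0 w3=0 clk=1 w2=0
t2.Δ2 w0=1 w1=0 w3=0 clk=1 w2=0
t2.Δ3 w0=1 w1=1 w3=1 clk=1 w2=1
t2.Δ4 w0=1 w1=0 w3=1 clk=1 w2=1
t3.Δ0 w0=1 w1=0 w3=1 clk=1 w2=1
t3.Δ1 w0=1 w1=0 w3=1 clk=0 w2=1
t4.Δ0 w0=1 w1=0 w3=1 clk=0 w2=1
t4.Δ1 w0=1 w1=0 w3=1 clk=1 w2=1
t4.Δ2 w0=0 w1=0 w3=1 clk=1 w2=1
t4.Δ3 w0=0 w1=1 w3=1 clk=1 w2=0
t4.Δ4 w0=0 w1=1 w3=0 clk=1 w2=0
t4.Δ5 w0=0 w1=0 w3=0 clk=1 w2=0
t5.Δ0 w0=0 w1=0 w3=0 clk=1 w2=0
t5.Δ1 w0=0 w1=0 w3=0 clk=0 w2=0

no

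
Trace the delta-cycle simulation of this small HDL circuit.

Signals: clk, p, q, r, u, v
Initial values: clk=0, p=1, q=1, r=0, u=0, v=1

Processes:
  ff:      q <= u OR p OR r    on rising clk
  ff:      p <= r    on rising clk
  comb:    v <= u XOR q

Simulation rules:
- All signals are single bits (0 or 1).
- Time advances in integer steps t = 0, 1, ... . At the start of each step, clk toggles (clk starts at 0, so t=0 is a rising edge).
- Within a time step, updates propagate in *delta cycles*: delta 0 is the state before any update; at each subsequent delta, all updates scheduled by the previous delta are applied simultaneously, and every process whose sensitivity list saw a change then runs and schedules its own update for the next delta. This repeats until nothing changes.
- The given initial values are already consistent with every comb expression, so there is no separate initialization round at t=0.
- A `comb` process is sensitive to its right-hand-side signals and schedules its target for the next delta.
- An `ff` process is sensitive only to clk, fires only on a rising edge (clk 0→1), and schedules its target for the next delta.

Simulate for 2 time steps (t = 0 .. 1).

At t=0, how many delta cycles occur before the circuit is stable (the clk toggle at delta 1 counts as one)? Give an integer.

2

t0.Δ0 q=1 u=0 p=1 r=0 v=1 clk=0
t0.Δ1 q=1 u=0 p=1 r=0 v=1 clk=1
t0.Δ2 q=1 u=0 p=0 r=0 v=1 clk=1
t1.Δ0 q=1 u=0 p=0 r=0 v=1 clk=1
t1.Δ1 q=1 u=0 p=0 r=0 v=1 clk=0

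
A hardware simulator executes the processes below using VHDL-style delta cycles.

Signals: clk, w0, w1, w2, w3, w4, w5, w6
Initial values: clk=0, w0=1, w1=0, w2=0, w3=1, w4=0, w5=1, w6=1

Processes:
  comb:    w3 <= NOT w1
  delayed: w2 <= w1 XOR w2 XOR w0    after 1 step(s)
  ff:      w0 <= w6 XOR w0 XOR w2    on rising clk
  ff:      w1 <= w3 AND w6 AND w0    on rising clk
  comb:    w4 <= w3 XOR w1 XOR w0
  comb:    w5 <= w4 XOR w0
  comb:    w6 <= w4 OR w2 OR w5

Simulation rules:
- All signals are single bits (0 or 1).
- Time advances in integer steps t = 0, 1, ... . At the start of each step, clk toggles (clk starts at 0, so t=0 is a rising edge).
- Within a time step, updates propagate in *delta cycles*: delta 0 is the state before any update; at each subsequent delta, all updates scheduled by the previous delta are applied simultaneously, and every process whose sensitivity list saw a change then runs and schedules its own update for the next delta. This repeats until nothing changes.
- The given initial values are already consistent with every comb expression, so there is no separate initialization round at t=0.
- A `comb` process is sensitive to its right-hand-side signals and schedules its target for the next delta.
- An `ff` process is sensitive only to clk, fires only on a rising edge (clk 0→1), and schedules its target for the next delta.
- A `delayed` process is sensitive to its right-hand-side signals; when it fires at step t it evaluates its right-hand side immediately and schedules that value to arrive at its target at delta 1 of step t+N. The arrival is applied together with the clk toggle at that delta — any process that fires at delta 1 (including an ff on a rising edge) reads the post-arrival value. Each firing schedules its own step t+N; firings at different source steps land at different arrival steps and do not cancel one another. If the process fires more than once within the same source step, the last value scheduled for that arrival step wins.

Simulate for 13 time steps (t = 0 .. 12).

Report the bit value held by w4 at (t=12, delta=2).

[bits: w0,w6,w5,w1,clk,w3,w4,w2]
t=0: Δ0=11100100 Δ1=11101100 Δ2=01111100 Δ3=01011000 Δ4=00011010 Δ5=01111010 | 5Δ
t=1: Δ0=01111010 Δ1=01110011 | 1Δ
t=2: Δ0=01110011 Δ1=01111010 Δ2=11101010 Δ3=11001110 Δ4=11001100 Δ5=10101100 Δ6=11101100 | 6Δ
t=3: Δ0=11101100 Δ1=11100101 | 1Δ
t=4: Δ0=11100101 Δ1=11101100 Δ2=01111100 Δ3=01011000 Δ4=00011010 Δ5=01111010 | 5Δ
t=5: Δ0=01111010 Δ1=01110011 | 1Δ
t=6: Δ0=01110011 Δ1=01111010 Δ2=11101010 Δ3=11001110 Δ4=11001100 Δ5=10101100 Δ6=11101100 | 6Δ
t=7: Δ0=11101100 Δ1=11100101 | 1Δ
t=8: Δ0=11100101 Δ1=11101100 Δ2=01111100 Δ3=01011000 Δ4=00011010 Δ5=01111010 | 5Δ
t=9: Δ0=01111010 Δ1=01110011 | 1Δ
t=10: Δ0=01110011 Δ1=01111010 Δ2=11101010 Δ3=11001110 Δ4=11001100 Δ5=10101100 Δ6=11101100 | 6Δ
t=11: Δ0=11101100 Δ1=11100101 | 1Δ
t=12: Δ0=11100101 Δ1=11101100 Δ2=01111100 Δ3=01011000 Δ4=00011010 Δ5=01111010 | 5Δ

0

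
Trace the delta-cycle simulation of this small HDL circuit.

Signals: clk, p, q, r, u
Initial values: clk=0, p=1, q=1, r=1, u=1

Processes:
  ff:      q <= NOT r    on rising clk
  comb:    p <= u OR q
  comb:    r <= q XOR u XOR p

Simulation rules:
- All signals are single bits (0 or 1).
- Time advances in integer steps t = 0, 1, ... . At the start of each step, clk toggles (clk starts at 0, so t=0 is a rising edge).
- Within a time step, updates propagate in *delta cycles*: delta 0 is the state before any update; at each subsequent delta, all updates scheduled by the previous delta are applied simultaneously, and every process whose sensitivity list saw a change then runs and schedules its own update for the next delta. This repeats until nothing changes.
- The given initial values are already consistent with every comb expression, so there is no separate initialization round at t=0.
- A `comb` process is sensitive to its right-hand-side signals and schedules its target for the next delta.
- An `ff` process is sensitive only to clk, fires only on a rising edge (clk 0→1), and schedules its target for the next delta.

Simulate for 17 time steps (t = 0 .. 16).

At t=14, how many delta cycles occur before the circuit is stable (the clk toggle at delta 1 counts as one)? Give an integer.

3

[bits: u,p,clk,r,q]
t=0: Δ0=11011 Δ1=11111 Δ2=11110 Δ3=11100 | 3Δ
t=1: Δ0=11100 Δ1=11000 | 1Δ
t=2: Δ0=11000 Δ1=11100 Δ2=11101 Δ3=11111 | 3Δ
t=3: Δ0=11111 Δ1=11011 | 1Δ
t=4: Δ0=11011 Δ1=11111 Δ2=11110 Δ3=11100 | 3Δ
t=5: Δ0=11100 Δ1=11000 | 1Δ
t=6: Δ0=11000 Δ1=11100 Δ2=11101 Δ3=11111 | 3Δ
t=7: Δ0=11111 Δ1=11011 | 1Δ
t=8: Δ0=11011 Δ1=11111 Δ2=11110 Δ3=11100 | 3Δ
t=9: Δ0=11100 Δ1=11000 | 1Δ
t=10: Δ0=11000 Δ1=11100 Δ2=11101 Δ3=11111 | 3Δ
t=11: Δ0=11111 Δ1=11011 | 1Δ
t=12: Δ0=11011 Δ1=11111 Δ2=11110 Δ3=11100 | 3Δ
t=13: Δ0=11100 Δ1=11000 | 1Δ
t=14: Δ0=11000 Δ1=11100 Δ2=11101 Δ3=11111 | 3Δ
t=15: Δ0=11111 Δ1=11011 | 1Δ
t=16: Δ0=11011 Δ1=11111 Δ2=11110 Δ3=11100 | 3Δ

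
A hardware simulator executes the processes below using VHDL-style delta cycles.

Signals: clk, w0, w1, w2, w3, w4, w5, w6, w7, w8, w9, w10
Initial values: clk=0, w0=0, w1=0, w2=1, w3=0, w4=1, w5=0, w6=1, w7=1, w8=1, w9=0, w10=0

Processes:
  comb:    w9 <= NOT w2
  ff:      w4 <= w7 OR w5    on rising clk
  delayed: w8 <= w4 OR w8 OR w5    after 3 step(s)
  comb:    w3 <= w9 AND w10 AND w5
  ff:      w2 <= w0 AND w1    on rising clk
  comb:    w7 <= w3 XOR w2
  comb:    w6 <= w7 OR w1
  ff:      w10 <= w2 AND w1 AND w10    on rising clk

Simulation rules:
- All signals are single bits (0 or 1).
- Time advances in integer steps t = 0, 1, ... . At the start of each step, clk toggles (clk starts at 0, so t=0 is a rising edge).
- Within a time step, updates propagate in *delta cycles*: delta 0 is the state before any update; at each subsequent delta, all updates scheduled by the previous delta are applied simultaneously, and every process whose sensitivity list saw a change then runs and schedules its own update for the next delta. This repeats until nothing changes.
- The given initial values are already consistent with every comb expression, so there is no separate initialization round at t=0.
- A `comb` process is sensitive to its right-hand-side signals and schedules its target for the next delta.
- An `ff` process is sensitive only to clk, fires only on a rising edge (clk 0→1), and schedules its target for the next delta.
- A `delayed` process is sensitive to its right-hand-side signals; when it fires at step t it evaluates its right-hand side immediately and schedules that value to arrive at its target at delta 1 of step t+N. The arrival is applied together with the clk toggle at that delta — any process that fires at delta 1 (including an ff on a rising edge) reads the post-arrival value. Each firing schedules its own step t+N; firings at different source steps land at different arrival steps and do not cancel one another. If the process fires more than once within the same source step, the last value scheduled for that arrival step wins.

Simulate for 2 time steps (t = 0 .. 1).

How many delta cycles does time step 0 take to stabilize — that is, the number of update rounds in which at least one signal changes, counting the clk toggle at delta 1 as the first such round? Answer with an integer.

t=0 Δ0: w4=1 w7=1 w5=0 w3=0 w10=0 clk=0 w8=1 w6=1 w0=0 w2=1 w1=0 w9=0
  Δ1: clk:0→1
  Δ2: w2:1→0
  Δ3: w7:1→0, w9:0→1
  Δ4: w6:1→0
  (4Δ to stable)
t=1 Δ0: w4=1 w7=0 w5=0 w3=0 w10=0 clk=1 w8=1 w6=0 w0=0 w2=0 w1=0 w9=1
  Δ1: clk:1→0
  (1Δ to stable)

4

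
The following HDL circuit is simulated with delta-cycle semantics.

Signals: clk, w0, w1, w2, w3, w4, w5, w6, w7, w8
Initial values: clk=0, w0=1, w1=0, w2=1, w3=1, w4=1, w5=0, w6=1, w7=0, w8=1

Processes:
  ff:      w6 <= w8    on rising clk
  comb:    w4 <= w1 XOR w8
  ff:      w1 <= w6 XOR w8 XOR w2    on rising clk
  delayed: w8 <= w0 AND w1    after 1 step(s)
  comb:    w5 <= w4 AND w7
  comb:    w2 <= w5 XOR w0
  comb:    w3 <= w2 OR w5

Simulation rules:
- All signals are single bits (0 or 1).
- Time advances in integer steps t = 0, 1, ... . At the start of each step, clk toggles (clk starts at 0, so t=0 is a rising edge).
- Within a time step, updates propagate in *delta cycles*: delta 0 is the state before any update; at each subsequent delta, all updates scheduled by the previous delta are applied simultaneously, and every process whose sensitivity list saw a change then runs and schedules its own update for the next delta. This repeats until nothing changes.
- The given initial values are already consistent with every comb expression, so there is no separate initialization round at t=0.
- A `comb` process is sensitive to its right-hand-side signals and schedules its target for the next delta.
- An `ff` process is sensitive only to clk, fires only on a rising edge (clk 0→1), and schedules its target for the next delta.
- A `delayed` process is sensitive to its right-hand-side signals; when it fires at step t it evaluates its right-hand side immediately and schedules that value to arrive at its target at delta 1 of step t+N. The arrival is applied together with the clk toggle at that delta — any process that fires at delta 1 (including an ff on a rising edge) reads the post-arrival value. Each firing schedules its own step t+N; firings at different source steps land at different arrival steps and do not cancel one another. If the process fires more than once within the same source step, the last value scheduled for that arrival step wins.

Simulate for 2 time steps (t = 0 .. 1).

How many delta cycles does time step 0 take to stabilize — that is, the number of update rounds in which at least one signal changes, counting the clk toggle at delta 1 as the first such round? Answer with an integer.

[bits: w6,w0,w7,w3,clk,w5,w1,w2,w4,w8]
t=0: Δ0=1101000111 Δ1=1101100111 Δ2=1101101111 Δ3=1101101101 | 3Δ
t=1: Δ0=1101101101 Δ1=1101001101 | 1Δ

3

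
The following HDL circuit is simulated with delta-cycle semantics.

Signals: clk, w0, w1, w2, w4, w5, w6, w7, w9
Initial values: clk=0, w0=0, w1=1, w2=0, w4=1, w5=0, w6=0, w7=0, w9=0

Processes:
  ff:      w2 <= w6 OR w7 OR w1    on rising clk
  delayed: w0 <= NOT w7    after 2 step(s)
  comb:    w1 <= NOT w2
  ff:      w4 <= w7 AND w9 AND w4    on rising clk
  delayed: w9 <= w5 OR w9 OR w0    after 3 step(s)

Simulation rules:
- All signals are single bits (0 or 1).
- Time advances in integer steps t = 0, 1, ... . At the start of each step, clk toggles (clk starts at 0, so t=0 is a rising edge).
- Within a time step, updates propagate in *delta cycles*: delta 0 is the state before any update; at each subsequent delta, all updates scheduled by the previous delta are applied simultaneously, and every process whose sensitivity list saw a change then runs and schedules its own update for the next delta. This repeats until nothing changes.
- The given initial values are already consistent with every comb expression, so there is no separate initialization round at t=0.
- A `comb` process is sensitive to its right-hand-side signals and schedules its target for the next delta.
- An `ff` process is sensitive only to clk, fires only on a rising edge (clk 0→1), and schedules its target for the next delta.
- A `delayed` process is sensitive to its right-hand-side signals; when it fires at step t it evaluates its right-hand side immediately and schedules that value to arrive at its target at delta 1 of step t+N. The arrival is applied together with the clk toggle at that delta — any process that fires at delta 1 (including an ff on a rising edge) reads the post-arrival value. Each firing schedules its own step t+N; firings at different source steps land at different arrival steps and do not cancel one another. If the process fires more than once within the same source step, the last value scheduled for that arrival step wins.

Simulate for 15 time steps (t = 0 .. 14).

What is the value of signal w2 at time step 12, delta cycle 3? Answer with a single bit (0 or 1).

t=0 Δ0: w2=0 w7=0 w6=0 clk=0 w4=1 w1=1 w0=0 w9=0 w5=0
  Δ1: clk:0→1
  Δ2: w2:0→1, w4:1→0
  Δ3: w1:1→0
  (3Δ to stable)
t=1 Δ0: w2=1 w7=0 w6=0 clk=1 w4=0 w1=0 w0=0 w9=0 w5=0
  Δ1: clk:1→0
  (1Δ to stable)
t=2 Δ0: w2=1 w7=0 w6=0 clk=0 w4=0 w1=0 w0=0 w9=0 w5=0
  Δ1: clk:0→1
  Δ2: w2:1→0
  Δ3: w1:0→1
  (3Δ to stable)
t=3 Δ0: w2=0 w7=0 w6=0 clk=1 w4=0 w1=1 w0=0 w9=0 w5=0
  Δ1: clk:1→0
  (1Δ to stable)
t=4 Δ0: w2=0 w7=0 w6=0 clk=0 w4=0 w1=1 w0=0 w9=0 w5=0
  Δ1: clk:0→1
  Δ2: w2:0→1
  Δ3: w1:1→0
  (3Δ to stable)
t=5 Δ0: w2=1 w7=0 w6=0 clk=1 w4=0 w1=0 w0=0 w9=0 w5=0
  Δ1: clk:1→0
  (1Δ to stable)
t=6 Δ0: w2=1 w7=0 w6=0 clk=0 w4=0 w1=0 w0=0 w9=0 w5=0
  Δ1: clk:0→1
  Δ2: w2:1→0
  Δ3: w1:0→1
  (3Δ to stable)
t=7 Δ0: w2=0 w7=0 w6=0 clk=1 w4=0 w1=1 w0=0 w9=0 w5=0
  Δ1: clk:1→0
  (1Δ to stable)
t=8 Δ0: w2=0 w7=0 w6=0 clk=0 w4=0 w1=1 w0=0 w9=0 w5=0
  Δ1: clk:0→1
  Δ2: w2:0→1
  Δ3: w1:1→0
  (3Δ to stable)
t=9 Δ0: w2=1 w7=0 w6=0 clk=1 w4=0 w1=0 w0=0 w9=0 w5=0
  Δ1: clk:1→0
  (1Δ to stable)
t=10 Δ0: w2=1 w7=0 w6=0 clk=0 w4=0 w1=0 w0=0 w9=0 w5=0
  Δ1: clk:0→1
  Δ2: w2:1→0
  Δ3: w1:0→1
  (3Δ to stable)
t=11 Δ0: w2=0 w7=0 w6=0 clk=1 w4=0 w1=1 w0=0 w9=0 w5=0
  Δ1: clk:1→0
  (1Δ to stable)
t=12 Δ0: w2=0 w7=0 w6=0 clk=0 w4=0 w1=1 w0=0 w9=0 w5=0
  Δ1: clk:0→1
  Δ2: w2:0→1
  Δ3: w1:1→0
  (3Δ to stable)
t=13 Δ0: w2=1 w7=0 w6=0 clk=1 w4=0 w1=0 w0=0 w9=0 w5=0
  Δ1: clk:1→0
  (1Δ to stable)
t=14 Δ0: w2=1 w7=0 w6=0 clk=0 w4=0 w1=0 w0=0 w9=0 w5=0
  Δ1: clk:0→1
  Δ2: w2:1→0
  Δ3: w1:0→1
  (3Δ to stable)

1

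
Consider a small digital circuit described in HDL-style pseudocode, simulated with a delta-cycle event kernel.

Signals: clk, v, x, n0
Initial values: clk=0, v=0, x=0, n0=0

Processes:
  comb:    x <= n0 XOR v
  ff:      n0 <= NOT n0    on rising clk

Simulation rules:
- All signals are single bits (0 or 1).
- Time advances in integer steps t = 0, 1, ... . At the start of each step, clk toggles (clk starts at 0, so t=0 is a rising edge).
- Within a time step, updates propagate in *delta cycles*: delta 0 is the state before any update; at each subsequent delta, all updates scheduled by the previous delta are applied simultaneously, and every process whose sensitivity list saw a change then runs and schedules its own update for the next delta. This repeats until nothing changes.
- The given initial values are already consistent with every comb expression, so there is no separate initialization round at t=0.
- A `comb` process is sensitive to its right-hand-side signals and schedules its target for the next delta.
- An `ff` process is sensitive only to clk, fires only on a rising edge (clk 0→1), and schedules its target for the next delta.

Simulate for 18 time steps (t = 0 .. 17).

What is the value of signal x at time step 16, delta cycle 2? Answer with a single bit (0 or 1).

0

t=0 Δ0: clk=0 v=0 x=0 n0=0
  Δ1: clk:0→1
  Δ2: n0:0→1
  Δ3: x:0→1
  (3Δ to stable)
t=1 Δ0: clk=1 v=0 x=1 n0=1
  Δ1: clk:1→0
  (1Δ to stable)
t=2 Δ0: clk=0 v=0 x=1 n0=1
  Δ1: clk:0→1
  Δ2: n0:1→0
  Δ3: x:1→0
  (3Δ to stable)
t=3 Δ0: clk=1 v=0 x=0 n0=0
  Δ1: clk:1→0
  (1Δ to stable)
t=4 Δ0: clk=0 v=0 x=0 n0=0
  Δ1: clk:0→1
  Δ2: n0:0→1
  Δ3: x:0→1
  (3Δ to stable)
t=5 Δ0: clk=1 v=0 x=1 n0=1
  Δ1: clk:1→0
  (1Δ to stable)
t=6 Δ0: clk=0 v=0 x=1 n0=1
  Δ1: clk:0→1
  Δ2: n0:1→0
  Δ3: x:1→0
  (3Δ to stable)
t=7 Δ0: clk=1 v=0 x=0 n0=0
  Δ1: clk:1→0
  (1Δ to stable)
t=8 Δ0: clk=0 v=0 x=0 n0=0
  Δ1: clk:0→1
  Δ2: n0:0→1
  Δ3: x:0→1
  (3Δ to stable)
t=9 Δ0: clk=1 v=0 x=1 n0=1
  Δ1: clk:1→0
  (1Δ to stable)
t=10 Δ0: clk=0 v=0 x=1 n0=1
  Δ1: clk:0→1
  Δ2: n0:1→0
  Δ3: x:1→0
  (3Δ to stable)
t=11 Δ0: clk=1 v=0 x=0 n0=0
  Δ1: clk:1→0
  (1Δ to stable)
t=12 Δ0: clk=0 v=0 x=0 n0=0
  Δ1: clk:0→1
  Δ2: n0:0→1
  Δ3: x:0→1
  (3Δ to stable)
t=13 Δ0: clk=1 v=0 x=1 n0=1
  Δ1: clk:1→0
  (1Δ to stable)
t=14 Δ0: clk=0 v=0 x=1 n0=1
  Δ1: clk:0→1
  Δ2: n0:1→0
  Δ3: x:1→0
  (3Δ to stable)
t=15 Δ0: clk=1 v=0 x=0 n0=0
  Δ1: clk:1→0
  (1Δ to stable)
t=16 Δ0: clk=0 v=0 x=0 n0=0
  Δ1: clk:0→1
  Δ2: n0:0→1
  Δ3: x:0→1
  (3Δ to stable)
t=17 Δ0: clk=1 v=0 x=1 n0=1
  Δ1: clk:1→0
  (1Δ to stable)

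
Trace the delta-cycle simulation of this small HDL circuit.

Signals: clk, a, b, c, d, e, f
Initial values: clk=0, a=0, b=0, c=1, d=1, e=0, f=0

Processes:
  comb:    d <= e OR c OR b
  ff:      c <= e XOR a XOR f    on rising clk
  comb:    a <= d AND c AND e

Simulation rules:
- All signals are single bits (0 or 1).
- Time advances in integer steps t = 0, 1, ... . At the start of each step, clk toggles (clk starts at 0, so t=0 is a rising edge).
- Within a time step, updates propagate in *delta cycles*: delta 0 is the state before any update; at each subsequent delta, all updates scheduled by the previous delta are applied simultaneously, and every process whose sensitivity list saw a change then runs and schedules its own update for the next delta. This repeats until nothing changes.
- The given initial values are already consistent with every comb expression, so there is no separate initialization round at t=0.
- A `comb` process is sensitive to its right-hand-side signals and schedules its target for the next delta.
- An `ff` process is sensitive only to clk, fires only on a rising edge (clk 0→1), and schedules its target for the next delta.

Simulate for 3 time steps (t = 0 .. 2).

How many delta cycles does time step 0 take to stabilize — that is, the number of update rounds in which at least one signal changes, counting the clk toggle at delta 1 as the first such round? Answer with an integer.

t=0 Δ0: d=1 a=0 clk=0 b=0 f=0 e=0 c=1
  Δ1: clk:0→1
  Δ2: c:1→0
  Δ3: d:1→0
  (3Δ to stable)
t=1 Δ0: d=0 a=0 clk=1 b=0 f=0 e=0 c=0
  Δ1: clk:1→0
  (1Δ to stable)
t=2 Δ0: d=0 a=0 clk=0 b=0 f=0 e=0 c=0
  Δ1: clk:0→1
  (1Δ to stable)

3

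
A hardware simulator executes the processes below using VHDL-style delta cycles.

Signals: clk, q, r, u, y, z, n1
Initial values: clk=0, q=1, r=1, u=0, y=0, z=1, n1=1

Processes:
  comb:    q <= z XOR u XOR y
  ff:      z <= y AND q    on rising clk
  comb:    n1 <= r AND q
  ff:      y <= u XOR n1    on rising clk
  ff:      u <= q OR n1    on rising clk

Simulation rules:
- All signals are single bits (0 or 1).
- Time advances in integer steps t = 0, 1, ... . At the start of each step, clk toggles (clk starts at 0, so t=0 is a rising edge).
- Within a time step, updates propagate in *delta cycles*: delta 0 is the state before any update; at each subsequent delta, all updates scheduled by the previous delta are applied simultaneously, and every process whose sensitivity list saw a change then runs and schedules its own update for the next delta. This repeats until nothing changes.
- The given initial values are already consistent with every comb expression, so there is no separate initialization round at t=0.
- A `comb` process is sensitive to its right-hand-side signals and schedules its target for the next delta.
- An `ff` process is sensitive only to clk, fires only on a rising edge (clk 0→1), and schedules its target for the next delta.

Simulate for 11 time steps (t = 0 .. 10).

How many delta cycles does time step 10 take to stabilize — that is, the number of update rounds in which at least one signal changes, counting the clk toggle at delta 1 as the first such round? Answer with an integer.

[bits: n1,u,r,z,clk,y,q]
t=0: Δ0=1011001 Δ1=1011101 Δ2=1110111 Δ3=1110110 Δ4=0110110 | 4Δ
t=1: Δ0=0110110 Δ1=0110010 | 1Δ
t=2: Δ0=0110010 Δ1=0110110 Δ2=0010110 Δ3=0010111 Δ4=1010111 | 4Δ
t=3: Δ0=1010111 Δ1=1010011 | 1Δ
t=4: Δ0=1010011 Δ1=1010111 Δ2=1111111 | 2Δ
t=5: Δ0=1111111 Δ1=1111011 | 1Δ
t=6: Δ0=1111011 Δ1=1111111 Δ2=1111101 Δ3=1111100 Δ4=0111100 | 4Δ
t=7: Δ0=0111100 Δ1=0111000 | 1Δ
t=8: Δ0=0111000 Δ1=0111100 Δ2=0010110 Δ3=0010111 Δ4=1010111 | 4Δ
t=9: Δ0=1010111 Δ1=1010011 | 1Δ
t=10: Δ0=1010011 Δ1=1010111 Δ2=1111111 | 2Δ

2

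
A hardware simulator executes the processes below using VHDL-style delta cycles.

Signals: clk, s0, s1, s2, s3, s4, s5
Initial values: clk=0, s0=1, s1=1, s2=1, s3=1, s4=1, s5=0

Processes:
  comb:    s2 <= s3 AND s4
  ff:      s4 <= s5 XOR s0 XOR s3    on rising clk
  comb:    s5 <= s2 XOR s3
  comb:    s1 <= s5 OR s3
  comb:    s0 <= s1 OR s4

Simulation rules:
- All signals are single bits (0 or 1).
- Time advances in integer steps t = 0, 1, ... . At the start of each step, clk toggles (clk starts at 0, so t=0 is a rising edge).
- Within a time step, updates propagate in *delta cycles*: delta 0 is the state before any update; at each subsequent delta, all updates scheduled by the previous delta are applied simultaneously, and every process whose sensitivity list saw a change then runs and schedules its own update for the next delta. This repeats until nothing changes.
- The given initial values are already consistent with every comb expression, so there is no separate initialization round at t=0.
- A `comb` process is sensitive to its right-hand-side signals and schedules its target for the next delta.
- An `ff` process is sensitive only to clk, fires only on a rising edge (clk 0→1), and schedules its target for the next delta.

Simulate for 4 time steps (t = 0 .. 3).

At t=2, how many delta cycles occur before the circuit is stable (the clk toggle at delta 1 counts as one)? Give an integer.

t=0 Δ0: clk=0 s4=1 s2=1 s1=1 s0=1 s5=0 s3=1
  Δ1: clk:0→1
  Δ2: s4:1→0
  Δ3: s2:1→0
  Δ4: s5:0→1
  (4Δ to stable)
t=1 Δ0: clk=1 s4=0 s2=0 s1=1 s0=1 s5=1 s3=1
  Δ1: clk:1→0
  (1Δ to stable)
t=2 Δ0: clk=0 s4=0 s2=0 s1=1 s0=1 s5=1 s3=1
  Δ1: clk:0→1
  Δ2: s4:0→1
  Δ3: s2:0→1
  Δ4: s5:1→0
  (4Δ to stable)
t=3 Δ0: clk=1 s4=1 s2=1 s1=1 s0=1 s5=0 s3=1
  Δ1: clk:1→0
  (1Δ to stable)

4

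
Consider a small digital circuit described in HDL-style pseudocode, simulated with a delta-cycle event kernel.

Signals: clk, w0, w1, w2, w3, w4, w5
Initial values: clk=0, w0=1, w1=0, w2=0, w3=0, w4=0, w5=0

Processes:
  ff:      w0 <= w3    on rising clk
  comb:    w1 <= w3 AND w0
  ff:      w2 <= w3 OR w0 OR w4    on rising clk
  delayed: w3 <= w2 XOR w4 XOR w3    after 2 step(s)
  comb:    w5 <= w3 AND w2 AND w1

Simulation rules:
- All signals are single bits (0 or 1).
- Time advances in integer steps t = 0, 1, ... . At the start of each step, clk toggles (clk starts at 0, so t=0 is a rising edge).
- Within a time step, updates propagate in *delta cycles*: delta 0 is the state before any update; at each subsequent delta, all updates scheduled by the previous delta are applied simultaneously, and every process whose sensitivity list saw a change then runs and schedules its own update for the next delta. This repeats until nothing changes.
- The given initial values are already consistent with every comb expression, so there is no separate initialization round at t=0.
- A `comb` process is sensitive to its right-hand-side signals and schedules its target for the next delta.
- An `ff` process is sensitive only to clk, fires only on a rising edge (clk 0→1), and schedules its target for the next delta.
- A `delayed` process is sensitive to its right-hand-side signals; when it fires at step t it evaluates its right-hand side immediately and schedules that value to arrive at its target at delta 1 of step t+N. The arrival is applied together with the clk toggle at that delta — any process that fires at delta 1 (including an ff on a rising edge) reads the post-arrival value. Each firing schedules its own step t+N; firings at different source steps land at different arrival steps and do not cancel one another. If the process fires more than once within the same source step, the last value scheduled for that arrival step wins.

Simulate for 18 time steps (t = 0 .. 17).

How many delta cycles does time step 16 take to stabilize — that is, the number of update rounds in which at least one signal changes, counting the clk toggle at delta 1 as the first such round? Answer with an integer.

t=0 Δ0: w3=0 w2=0 w0=1 w4=0 w1=0 clk=0 w5=0
  Δ1: clk:0→1
  Δ2: w2:0→1, w0:1→0
  (2Δ to stable)
t=1 Δ0: w3=0 w2=1 w0=0 w4=0 w1=0 clk=1 w5=0
  Δ1: clk:1→0
  (1Δ to stable)
t=2 Δ0: w3=0 w2=1 w0=0 w4=0 w1=0 clk=0 w5=0
  Δ1: w3:0→1, clk:0→1
  Δ2: w0:0→1
  Δ3: w1:0→1
  Δ4: w5:0→1
  (4Δ to stable)
t=3 Δ0: w3=1 w2=1 w0=1 w4=0 w1=1 clk=1 w5=1
  Δ1: clk:1→0
  (1Δ to stable)
t=4 Δ0: w3=1 w2=1 w0=1 w4=0 w1=1 clk=0 w5=1
  Δ1: w3:1→0, clk:0→1
  Δ2: w0:1→0, w1:1→0, w5:1→0
  (2Δ to stable)
t=5 Δ0: w3=0 w2=1 w0=0 w4=0 w1=0 clk=1 w5=0
  Δ1: clk:1→0
  (1Δ to stable)
t=6 Δ0: w3=0 w2=1 w0=0 w4=0 w1=0 clk=0 w5=0
  Δ1: w3:0→1, clk:0→1
  Δ2: w0:0→1
  Δ3: w1:0→1
  Δ4: w5:0→1
  (4Δ to stable)
t=7 Δ0: w3=1 w2=1 w0=1 w4=0 w1=1 clk=1 w5=1
  Δ1: clk:1→0
  (1Δ to stable)
t=8 Δ0: w3=1 w2=1 w0=1 w4=0 w1=1 clk=0 w5=1
  Δ1: w3:1→0, clk:0→1
  Δ2: w0:1→0, w1:1→0, w5:1→0
  (2Δ to stable)
t=9 Δ0: w3=0 w2=1 w0=0 w4=0 w1=0 clk=1 w5=0
  Δ1: clk:1→0
  (1Δ to stable)
t=10 Δ0: w3=0 w2=1 w0=0 w4=0 w1=0 clk=0 w5=0
  Δ1: w3:0→1, clk:0→1
  Δ2: w0:0→1
  Δ3: w1:0→1
  Δ4: w5:0→1
  (4Δ to stable)
t=11 Δ0: w3=1 w2=1 w0=1 w4=0 w1=1 clk=1 w5=1
  Δ1: clk:1→0
  (1Δ to stable)
t=12 Δ0: w3=1 w2=1 w0=1 w4=0 w1=1 clk=0 w5=1
  Δ1: w3:1→0, clk:0→1
  Δ2: w0:1→0, w1:1→0, w5:1→0
  (2Δ to stable)
t=13 Δ0: w3=0 w2=1 w0=0 w4=0 w1=0 clk=1 w5=0
  Δ1: clk:1→0
  (1Δ to stable)
t=14 Δ0: w3=0 w2=1 w0=0 w4=0 w1=0 clk=0 w5=0
  Δ1: w3:0→1, clk:0→1
  Δ2: w0:0→1
  Δ3: w1:0→1
  Δ4: w5:0→1
  (4Δ to stable)
t=15 Δ0: w3=1 w2=1 w0=1 w4=0 w1=1 clk=1 w5=1
  Δ1: clk:1→0
  (1Δ to stable)
t=16 Δ0: w3=1 w2=1 w0=1 w4=0 w1=1 clk=0 w5=1
  Δ1: w3:1→0, clk:0→1
  Δ2: w0:1→0, w1:1→0, w5:1→0
  (2Δ to stable)
t=17 Δ0: w3=0 w2=1 w0=0 w4=0 w1=0 clk=1 w5=0
  Δ1: clk:1→0
  (1Δ to stable)

2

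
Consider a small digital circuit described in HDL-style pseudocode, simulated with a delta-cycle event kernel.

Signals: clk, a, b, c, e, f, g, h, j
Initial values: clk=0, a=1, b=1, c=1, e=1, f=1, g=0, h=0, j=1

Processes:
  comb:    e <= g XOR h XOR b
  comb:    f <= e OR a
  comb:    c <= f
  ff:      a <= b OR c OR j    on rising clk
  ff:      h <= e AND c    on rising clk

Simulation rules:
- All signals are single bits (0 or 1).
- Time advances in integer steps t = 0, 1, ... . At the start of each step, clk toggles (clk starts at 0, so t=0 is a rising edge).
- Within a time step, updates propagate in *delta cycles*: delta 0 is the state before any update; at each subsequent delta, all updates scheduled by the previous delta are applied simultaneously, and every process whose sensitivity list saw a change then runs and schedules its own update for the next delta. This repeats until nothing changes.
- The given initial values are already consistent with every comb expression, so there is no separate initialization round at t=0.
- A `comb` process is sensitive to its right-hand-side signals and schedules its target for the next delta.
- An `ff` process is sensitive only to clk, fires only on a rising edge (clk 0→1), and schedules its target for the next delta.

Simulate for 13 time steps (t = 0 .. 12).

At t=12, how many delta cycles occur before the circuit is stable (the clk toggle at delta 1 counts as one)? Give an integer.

3

[bits: e,h,a,b,c,f,clk,g,j]
t=0: Δ0=101111001 Δ1=101111101 Δ2=111111101 Δ3=011111101 | 3Δ
t=1: Δ0=011111101 Δ1=011111001 | 1Δ
t=2: Δ0=011111001 Δ1=011111101 Δ2=001111101 Δ3=101111101 | 3Δ
t=3: Δ0=101111101 Δ1=101111001 | 1Δ
t=4: Δ0=101111001 Δ1=101111101 Δ2=111111101 Δ3=011111101 | 3Δ
t=5: Δ0=011111101 Δ1=011111001 | 1Δ
t=6: Δ0=011111001 Δ1=011111101 Δ2=001111101 Δ3=101111101 | 3Δ
t=7: Δ0=101111101 Δ1=101111001 | 1Δ
t=8: Δ0=101111001 Δ1=101111101 Δ2=111111101 Δ3=011111101 | 3Δ
t=9: Δ0=011111101 Δ1=011111001 | 1Δ
t=10: Δ0=011111001 Δ1=011111101 Δ2=001111101 Δ3=101111101 | 3Δ
t=11: Δ0=101111101 Δ1=101111001 | 1Δ
t=12: Δ0=101111001 Δ1=101111101 Δ2=111111101 Δ3=011111101 | 3Δ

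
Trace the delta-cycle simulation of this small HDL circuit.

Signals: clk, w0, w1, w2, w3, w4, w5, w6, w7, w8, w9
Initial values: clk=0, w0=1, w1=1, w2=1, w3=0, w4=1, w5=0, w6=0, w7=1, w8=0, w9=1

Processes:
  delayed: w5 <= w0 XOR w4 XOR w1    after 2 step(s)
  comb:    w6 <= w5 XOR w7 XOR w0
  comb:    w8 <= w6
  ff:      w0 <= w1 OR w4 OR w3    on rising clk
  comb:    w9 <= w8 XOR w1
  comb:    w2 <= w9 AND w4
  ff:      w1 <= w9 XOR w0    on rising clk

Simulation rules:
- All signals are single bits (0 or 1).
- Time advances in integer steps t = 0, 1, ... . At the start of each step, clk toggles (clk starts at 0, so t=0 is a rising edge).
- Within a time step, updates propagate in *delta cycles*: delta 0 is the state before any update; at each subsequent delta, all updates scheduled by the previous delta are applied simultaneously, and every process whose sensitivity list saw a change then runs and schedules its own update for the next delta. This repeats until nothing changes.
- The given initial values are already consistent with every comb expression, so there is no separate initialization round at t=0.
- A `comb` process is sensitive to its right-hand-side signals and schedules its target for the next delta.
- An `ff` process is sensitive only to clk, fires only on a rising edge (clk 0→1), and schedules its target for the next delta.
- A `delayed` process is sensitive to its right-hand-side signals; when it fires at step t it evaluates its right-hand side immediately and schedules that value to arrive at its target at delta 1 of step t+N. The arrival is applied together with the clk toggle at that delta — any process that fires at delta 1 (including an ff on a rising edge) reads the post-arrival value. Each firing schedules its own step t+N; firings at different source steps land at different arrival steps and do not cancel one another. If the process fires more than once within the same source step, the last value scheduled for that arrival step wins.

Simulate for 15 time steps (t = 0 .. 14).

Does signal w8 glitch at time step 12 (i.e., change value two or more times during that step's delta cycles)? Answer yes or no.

no

t0.Δ0 w2=1 clk=0 w8=0 w0=1 w1=1 w4=1 w5=0 w3=0 w6=0 w7=1 w9=1
t0.Δ1 w2=1 clk=1 w8=0 w0=1 w1=1 w4=1 w5=0 w3=0 w6=0 w7=1 w9=1
t0.Δ2 w2=1 clk=1 w8=0 w0=1 w1=0 w4=1 w5=0 w3=0 w6=0 w7=1 w9=1
t0.Δ3 w2=1 clk=1 w8=0 w0=1 w1=0 w4=1 w5=0 w3=0 w6=0 w7=1 w9=0
t0.Δ4 w2=0 clk=1 w8=0 w0=1 w1=0 w4=1 w5=0 w3=0 w6=0 w7=1 w9=0
t1.Δ0 w2=0 clk=1 w8=0 w0=1 w1=0 w4=1 w5=0 w3=0 w6=0 w7=1 w9=0
t1.Δ1 w2=0 clk=0 w8=0 w0=1 w1=0 w4=1 w5=0 w3=0 w6=0 w7=1 w9=0
t2.Δ0 w2=0 clk=0 w8=0 w0=1 w1=0 w4=1 w5=0 w3=0 w6=0 w7=1 w9=0
t2.Δ1 w2=0 clk=1 w8=0 w0=1 w1=0 w4=1 w5=0 w3=0 w6=0 w7=1 w9=0
t2.Δ2 w2=0 clk=1 w8=0 w0=1 w1=1 w4=1 w5=0 w3=0 w6=0 w7=1 w9=0
t2.Δ3 w2=0 clk=1 w8=0 w0=1 w1=1 w4=1 w5=0 w3=0 w6=0 w7=1 w9=1
t2.Δ4 w2=1 clk=1 w8=0 w0=1 w1=1 w4=1 w5=0 w3=0 w6=0 w7=1 w9=1
t3.Δ0 w2=1 clk=1 w8=0 w0=1 w1=1 w4=1 w5=0 w3=0 w6=0 w7=1 w9=1
t3.Δ1 w2=1 clk=0 w8=0 w0=1 w1=1 w4=1 w5=0 w3=0 w6=0 w7=1 w9=1
t4.Δ0 w2=1 clk=0 w8=0 w0=1 w1=1 w4=1 w5=0 w3=0 w6=0 w7=1 w9=1
t4.Δ1 w2=1 clk=1 w8=0 w0=1 w1=1 w4=1 w5=1 w3=0 w6=0 w7=1 w9=1
t4.Δ2 w2=1 clk=1 w8=0 w0=1 w1=0 w4=1 w5=1 w3=0 w6=1 w7=1 w9=1
t4.Δ3 w2=1 clk=1 w8=1 w0=1 w1=0 w4=1 w5=1 w3=0 w6=1 w7=1 w9=0
t4.Δ4 w2=0 clk=1 w8=1 w0=1 w1=0 w4=1 w5=1 w3=0 w6=1 w7=1 w9=1
t4.Δ5 w2=1 clk=1 w8=1 w0=1 w1=0 w4=1 w5=1 w3=0 w6=1 w7=1 w9=1
t5.Δ0 w2=1 clk=1 w8=1 w0=1 w1=0 w4=1 w5=1 w3=0 w6=1 w7=1 w9=1
t5.Δ1 w2=1 clk=0 w8=1 w0=1 w1=0 w4=1 w5=1 w3=0 w6=1 w7=1 w9=1
t6.Δ0 w2=1 clk=0 w8=1 w0=1 w1=0 w4=1 w5=1 w3=0 w6=1 w7=1 w9=1
t6.Δ1 w2=1 clk=1 w8=1 w0=1 w1=0 w4=1 w5=0 w3=0 w6=1 w7=1 w9=1
t6.Δ2 w2=1 clk=1 w8=1 w0=1 w1=0 w4=1 w5=0 w3=0 w6=0 w7=1 w9=1
t6.Δ3 w2=1 clk=1 w8=0 w0=1 w1=0 w4=1 w5=0 w3=0 w6=0 w7=1 w9=1
t6.Δ4 w2=1 clk=1 w8=0 w0=1 w1=0 w4=1 w5=0 w3=0 w6=0 w7=1 w9=0
t6.Δ5 w2=0 clk=1 w8=0 w0=1 w1=0 w4=1 w5=0 w3=0 w6=0 w7=1 w9=0
t7.Δ0 w2=0 clk=1 w8=0 w0=1 w1=0 w4=1 w5=0 w3=0 w6=0 w7=1 w9=0
t7.Δ1 w2=0 clk=0 w8=0 w0=1 w1=0 w4=1 w5=0 w3=0 w6=0 w7=1 w9=0
t8.Δ0 w2=0 clk=0 w8=0 w0=1 w1=0 w4=1 w5=0 w3=0 w6=0 w7=1 w9=0
t8.Δ1 w2=0 clk=1 w8=0 w0=1 w1=0 w4=1 w5=0 w3=0 w6=0 w7=1 w9=0
t8.Δ2 w2=0 clk=1 w8=0 w0=1 w1=1 w4=1 w5=0 w3=0 w6=0 w7=1 w9=0
t8.Δ3 w2=0 clk=1 w8=0 w0=1 w1=1 w4=1 w5=0 w3=0 w6=0 w7=1 w9=1
t8.Δ4 w2=1 clk=1 w8=0 w0=1 w1=1 w4=1 w5=0 w3=0 w6=0 w7=1 w9=1
t9.Δ0 w2=1 clk=1 w8=0 w0=1 w1=1 w4=1 w5=0 w3=0 w6=0 w7=1 w9=1
t9.Δ1 w2=1 clk=0 w8=0 w0=1 w1=1 w4=1 w5=0 w3=0 w6=0 w7=1 w9=1
t10.Δ0 w2=1 clk=0 w8=0 w0=1 w1=1 w4=1 w5=0 w3=0 w6=0 w7=1 w9=1
t10.Δ1 w2=1 clk=1 w8=0 w0=1 w1=1 w4=1 w5=1 w3=0 w6=0 w7=1 w9=1
t10.Δ2 w2=1 clk=1 w8=0 w0=1 w1=0 w4=1 w5=1 w3=0 w6=1 w7=1 w9=1
t10.Δ3 w2=1 clk=1 w8=1 w0=1 w1=0 w4=1 w5=1 w3=0 w6=1 w7=1 w9=0
t10.Δ4 w2=0 clk=1 w8=1 w0=1 w1=0 w4=1 w5=1 w3=0 w6=1 w7=1 w9=1
t10.Δ5 w2=1 clk=1 w8=1 w0=1 w1=0 w4=1 w5=1 w3=0 w6=1 w7=1 w9=1
t11.Δ0 w2=1 clk=1 w8=1 w0=1 w1=0 w4=1 w5=1 w3=0 w6=1 w7=1 w9=1
t11.Δ1 w2=1 clk=0 w8=1 w0=1 w1=0 w4=1 w5=1 w3=0 w6=1 w7=1 w9=1
t12.Δ0 w2=1 clk=0 w8=1 w0=1 w1=0 w4=1 w5=1 w3=0 w6=1 w7=1 w9=1
t12.Δ1 w2=1 clk=1 w8=1 w0=1 w1=0 w4=1 w5=0 w3=0 w6=1 w7=1 w9=1
t12.Δ2 w2=1 clk=1 w8=1 w0=1 w1=0 w4=1 w5=0 w3=0 w6=0 w7=1 w9=1
t12.Δ3 w2=1 clk=1 w8=0 w0=1 w1=0 w4=1 w5=0 w3=0 w6=0 w7=1 w9=1
t12.Δ4 w2=1 clk=1 w8=0 w0=1 w1=0 w4=1 w5=0 w3=0 w6=0 w7=1 w9=0
t12.Δ5 w2=0 clk=1 w8=0 w0=1 w1=0 w4=1 w5=0 w3=0 w6=0 w7=1 w9=0
t13.Δ0 w2=0 clk=1 w8=0 w0=1 w1=0 w4=1 w5=0 w3=0 w6=0 w7=1 w9=0
t13.Δ1 w2=0 clk=0 w8=0 w0=1 w1=0 w4=1 w5=0 w3=0 w6=0 w7=1 w9=0
t14.Δ0 w2=0 clk=0 w8=0 w0=1 w1=0 w4=1 w5=0 w3=0 w6=0 w7=1 w9=0
t14.Δ1 w2=0 clk=1 w8=0 w0=1 w1=0 w4=1 w5=0 w3=0 w6=0 w7=1 w9=0
t14.Δ2 w2=0 clk=1 w8=0 w0=1 w1=1 w4=1 w5=0 w3=0 w6=0 w7=1 w9=0
t14.Δ3 w2=0 clk=1 w8=0 w0=1 w1=1 w4=1 w5=0 w3=0 w6=0 w7=1 w9=1
t14.Δ4 w2=1 clk=1 w8=0 w0=1 w1=1 w4=1 w5=0 w3=0 w6=0 w7=1 w9=1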